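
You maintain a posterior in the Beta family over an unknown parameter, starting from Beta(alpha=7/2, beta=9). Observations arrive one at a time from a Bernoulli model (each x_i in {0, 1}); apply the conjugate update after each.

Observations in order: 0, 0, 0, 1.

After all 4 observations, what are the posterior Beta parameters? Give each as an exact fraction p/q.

alpha=9/2, beta=12

obs 1: x=0 → posterior Beta(7/2, 10)
obs 2: x=0 → posterior Beta(7/2, 11)
obs 3: x=0 → posterior Beta(7/2, 12)
obs 4: x=1 → posterior Beta(9/2, 12)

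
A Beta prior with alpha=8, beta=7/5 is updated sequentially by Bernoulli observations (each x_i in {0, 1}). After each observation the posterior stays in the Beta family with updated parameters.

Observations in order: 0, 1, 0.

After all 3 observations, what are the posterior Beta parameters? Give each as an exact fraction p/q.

obs 1: x=0 → posterior Beta(8, 12/5)
obs 2: x=1 → posterior Beta(9, 12/5)
obs 3: x=0 → posterior Beta(9, 17/5)

alpha=9, beta=17/5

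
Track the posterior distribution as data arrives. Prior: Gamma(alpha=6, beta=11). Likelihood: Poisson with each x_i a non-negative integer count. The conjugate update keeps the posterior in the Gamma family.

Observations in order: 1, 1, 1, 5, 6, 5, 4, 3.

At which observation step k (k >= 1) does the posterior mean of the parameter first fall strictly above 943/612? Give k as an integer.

obs 1: x=1 → posterior Gamma(7, 12)
obs 2: x=1 → posterior Gamma(8, 13)
obs 3: x=1 → posterior Gamma(9, 14)
obs 4: x=5 → posterior Gamma(14, 15)
obs 5: x=6 → posterior Gamma(20, 16)
obs 6: x=5 → posterior Gamma(25, 17)
obs 7: x=4 → posterior Gamma(29, 18)
obs 8: x=3 → posterior Gamma(32, 19)

k = 7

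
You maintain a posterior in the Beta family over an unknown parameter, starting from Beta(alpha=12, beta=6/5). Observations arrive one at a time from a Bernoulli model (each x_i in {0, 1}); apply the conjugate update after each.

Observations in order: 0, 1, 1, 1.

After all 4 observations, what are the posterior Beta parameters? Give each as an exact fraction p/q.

alpha=15, beta=11/5

obs 1: x=0 → posterior Beta(12, 11/5)
obs 2: x=1 → posterior Beta(13, 11/5)
obs 3: x=1 → posterior Beta(14, 11/5)
obs 4: x=1 → posterior Beta(15, 11/5)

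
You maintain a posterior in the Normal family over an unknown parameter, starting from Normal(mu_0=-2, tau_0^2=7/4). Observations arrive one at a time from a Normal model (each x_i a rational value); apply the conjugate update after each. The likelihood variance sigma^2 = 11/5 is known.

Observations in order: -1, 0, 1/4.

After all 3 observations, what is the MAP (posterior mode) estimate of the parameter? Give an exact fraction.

-457/596

obs 1: x=-1 → posterior Normal(-123/79, 77/79)
obs 2: x=0 → posterior Normal(-41/38, 77/114)
obs 3: x=1/4 → posterior Normal(-457/596, 77/149)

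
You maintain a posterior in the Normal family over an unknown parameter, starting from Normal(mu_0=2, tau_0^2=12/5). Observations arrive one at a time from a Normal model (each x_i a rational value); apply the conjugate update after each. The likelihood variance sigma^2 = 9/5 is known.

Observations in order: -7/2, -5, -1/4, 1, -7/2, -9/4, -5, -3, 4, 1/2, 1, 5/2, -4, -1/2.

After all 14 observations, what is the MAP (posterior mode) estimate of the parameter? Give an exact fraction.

-66/59

obs 1: x=-7/2 → posterior Normal(-8/7, 36/35)
obs 2: x=-5 → posterior Normal(-28/11, 36/55)
obs 3: x=-1/4 → posterior Normal(-29/15, 12/25)
obs 4: x=1 → posterior Normal(-25/19, 36/95)
obs 5: x=-7/2 → posterior Normal(-39/23, 36/115)
obs 6: x=-9/4 → posterior Normal(-16/9, 4/15)
obs 7: x=-5 → posterior Normal(-68/31, 36/155)
obs 8: x=-3 → posterior Normal(-16/7, 36/175)
obs 9: x=4 → posterior Normal(-64/39, 12/65)
obs 10: x=1/2 → posterior Normal(-62/43, 36/215)
obs 11: x=1 → posterior Normal(-58/47, 36/235)
obs 12: x=5/2 → posterior Normal(-16/17, 12/85)
obs 13: x=-4 → posterior Normal(-64/55, 36/275)
obs 14: x=-1/2 → posterior Normal(-66/59, 36/295)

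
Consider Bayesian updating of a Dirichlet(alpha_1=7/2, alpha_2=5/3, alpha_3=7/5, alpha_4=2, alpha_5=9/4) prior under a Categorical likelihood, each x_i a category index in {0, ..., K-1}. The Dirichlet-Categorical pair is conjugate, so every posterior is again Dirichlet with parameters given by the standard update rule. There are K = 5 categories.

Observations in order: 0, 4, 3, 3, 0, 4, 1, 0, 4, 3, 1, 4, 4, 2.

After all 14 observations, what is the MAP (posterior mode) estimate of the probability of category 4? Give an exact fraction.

obs 1: x=0 → posterior Dirichlet(9/2, 5/3, 7/5, 2, 9/4)
obs 2: x=4 → posterior Dirichlet(9/2, 5/3, 7/5, 2, 13/4)
obs 3: x=3 → posterior Dirichlet(9/2, 5/3, 7/5, 3, 13/4)
obs 4: x=3 → posterior Dirichlet(9/2, 5/3, 7/5, 4, 13/4)
obs 5: x=0 → posterior Dirichlet(11/2, 5/3, 7/5, 4, 13/4)
obs 6: x=4 → posterior Dirichlet(11/2, 5/3, 7/5, 4, 17/4)
obs 7: x=1 → posterior Dirichlet(11/2, 8/3, 7/5, 4, 17/4)
obs 8: x=0 → posterior Dirichlet(13/2, 8/3, 7/5, 4, 17/4)
obs 9: x=4 → posterior Dirichlet(13/2, 8/3, 7/5, 4, 21/4)
obs 10: x=3 → posterior Dirichlet(13/2, 8/3, 7/5, 5, 21/4)
obs 11: x=1 → posterior Dirichlet(13/2, 11/3, 7/5, 5, 21/4)
obs 12: x=4 → posterior Dirichlet(13/2, 11/3, 7/5, 5, 25/4)
obs 13: x=4 → posterior Dirichlet(13/2, 11/3, 7/5, 5, 29/4)
obs 14: x=2 → posterior Dirichlet(13/2, 11/3, 12/5, 5, 29/4)

375/1189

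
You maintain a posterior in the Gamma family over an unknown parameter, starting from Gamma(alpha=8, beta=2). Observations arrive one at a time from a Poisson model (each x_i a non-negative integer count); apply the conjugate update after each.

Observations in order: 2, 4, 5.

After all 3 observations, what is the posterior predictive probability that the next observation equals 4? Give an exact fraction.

obs 1: x=2 → posterior Gamma(10, 3)
obs 2: x=4 → posterior Gamma(14, 4)
obs 3: x=5 → posterior Gamma(19, 5)

139522552490234375/789730223053602816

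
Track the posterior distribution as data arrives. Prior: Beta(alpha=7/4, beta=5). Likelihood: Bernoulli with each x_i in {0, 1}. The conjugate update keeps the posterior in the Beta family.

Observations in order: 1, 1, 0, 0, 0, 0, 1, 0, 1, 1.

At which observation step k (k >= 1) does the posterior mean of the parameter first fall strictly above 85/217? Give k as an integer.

obs 1: x=1 → posterior Beta(11/4, 5)
obs 2: x=1 → posterior Beta(15/4, 5)
obs 3: x=0 → posterior Beta(15/4, 6)
obs 4: x=0 → posterior Beta(15/4, 7)
obs 5: x=0 → posterior Beta(15/4, 8)
obs 6: x=0 → posterior Beta(15/4, 9)
obs 7: x=1 → posterior Beta(19/4, 9)
obs 8: x=0 → posterior Beta(19/4, 10)
obs 9: x=1 → posterior Beta(23/4, 10)
obs 10: x=1 → posterior Beta(27/4, 10)

k = 2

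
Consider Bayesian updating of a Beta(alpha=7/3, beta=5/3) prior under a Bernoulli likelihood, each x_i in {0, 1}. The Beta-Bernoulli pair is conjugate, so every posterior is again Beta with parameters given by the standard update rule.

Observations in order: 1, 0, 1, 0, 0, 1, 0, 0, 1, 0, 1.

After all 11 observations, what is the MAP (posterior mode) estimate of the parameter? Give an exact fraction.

obs 1: x=1 → posterior Beta(10/3, 5/3)
obs 2: x=0 → posterior Beta(10/3, 8/3)
obs 3: x=1 → posterior Beta(13/3, 8/3)
obs 4: x=0 → posterior Beta(13/3, 11/3)
obs 5: x=0 → posterior Beta(13/3, 14/3)
obs 6: x=1 → posterior Beta(16/3, 14/3)
obs 7: x=0 → posterior Beta(16/3, 17/3)
obs 8: x=0 → posterior Beta(16/3, 20/3)
obs 9: x=1 → posterior Beta(19/3, 20/3)
obs 10: x=0 → posterior Beta(19/3, 23/3)
obs 11: x=1 → posterior Beta(22/3, 23/3)

19/39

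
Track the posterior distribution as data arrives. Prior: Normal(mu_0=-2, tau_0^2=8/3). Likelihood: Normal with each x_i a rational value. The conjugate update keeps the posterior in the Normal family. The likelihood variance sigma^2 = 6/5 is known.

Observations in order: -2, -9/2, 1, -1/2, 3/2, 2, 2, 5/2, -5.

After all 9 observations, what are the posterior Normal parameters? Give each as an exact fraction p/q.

obs 1: x=-2 → posterior Normal(-2, 24/29)
obs 2: x=-9/2 → posterior Normal(-148/49, 24/49)
obs 3: x=1 → posterior Normal(-128/69, 8/23)
obs 4: x=-1/2 → posterior Normal(-138/89, 24/89)
obs 5: x=3/2 → posterior Normal(-108/109, 24/109)
obs 6: x=2 → posterior Normal(-68/129, 8/43)
obs 7: x=2 → posterior Normal(-28/149, 24/149)
obs 8: x=5/2 → posterior Normal(22/169, 24/169)
obs 9: x=-5 → posterior Normal(-26/63, 8/63)

mu_0=-26/63, tau_0^2=8/63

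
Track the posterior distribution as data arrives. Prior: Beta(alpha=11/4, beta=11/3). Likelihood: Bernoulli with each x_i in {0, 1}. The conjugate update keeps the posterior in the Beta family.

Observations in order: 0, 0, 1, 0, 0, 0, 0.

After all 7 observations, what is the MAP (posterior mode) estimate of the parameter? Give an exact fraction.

obs 1: x=0 → posterior Beta(11/4, 14/3)
obs 2: x=0 → posterior Beta(11/4, 17/3)
obs 3: x=1 → posterior Beta(15/4, 17/3)
obs 4: x=0 → posterior Beta(15/4, 20/3)
obs 5: x=0 → posterior Beta(15/4, 23/3)
obs 6: x=0 → posterior Beta(15/4, 26/3)
obs 7: x=0 → posterior Beta(15/4, 29/3)

33/137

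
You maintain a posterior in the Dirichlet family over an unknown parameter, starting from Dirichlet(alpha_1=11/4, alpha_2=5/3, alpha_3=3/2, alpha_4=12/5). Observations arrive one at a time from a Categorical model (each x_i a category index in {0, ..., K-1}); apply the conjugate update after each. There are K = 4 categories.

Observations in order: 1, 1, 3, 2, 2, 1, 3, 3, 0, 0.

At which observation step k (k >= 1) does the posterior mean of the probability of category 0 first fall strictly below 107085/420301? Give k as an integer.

obs 1: x=1 → posterior Dirichlet(11/4, 8/3, 3/2, 12/5)
obs 2: x=1 → posterior Dirichlet(11/4, 11/3, 3/2, 12/5)
obs 3: x=3 → posterior Dirichlet(11/4, 11/3, 3/2, 17/5)
obs 4: x=2 → posterior Dirichlet(11/4, 11/3, 5/2, 17/5)
obs 5: x=2 → posterior Dirichlet(11/4, 11/3, 7/2, 17/5)
obs 6: x=1 → posterior Dirichlet(11/4, 14/3, 7/2, 17/5)
obs 7: x=3 → posterior Dirichlet(11/4, 14/3, 7/2, 22/5)
obs 8: x=3 → posterior Dirichlet(11/4, 14/3, 7/2, 27/5)
obs 9: x=0 → posterior Dirichlet(15/4, 14/3, 7/2, 27/5)
obs 10: x=0 → posterior Dirichlet(19/4, 14/3, 7/2, 27/5)

k = 3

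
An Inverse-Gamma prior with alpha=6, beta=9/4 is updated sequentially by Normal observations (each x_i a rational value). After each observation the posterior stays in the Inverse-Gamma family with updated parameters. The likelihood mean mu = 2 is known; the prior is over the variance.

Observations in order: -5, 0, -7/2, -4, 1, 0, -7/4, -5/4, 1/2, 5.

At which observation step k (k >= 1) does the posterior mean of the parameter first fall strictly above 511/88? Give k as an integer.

obs 1: x=-5 → posterior Inverse-Gamma(13/2, 107/4)
obs 2: x=0 → posterior Inverse-Gamma(7, 115/4)
obs 3: x=-7/2 → posterior Inverse-Gamma(15/2, 351/8)
obs 4: x=-4 → posterior Inverse-Gamma(8, 495/8)
obs 5: x=1 → posterior Inverse-Gamma(17/2, 499/8)
obs 6: x=0 → posterior Inverse-Gamma(9, 515/8)
obs 7: x=-7/4 → posterior Inverse-Gamma(19/2, 2285/32)
obs 8: x=-5/4 → posterior Inverse-Gamma(10, 1227/16)
obs 9: x=1/2 → posterior Inverse-Gamma(21/2, 1245/16)
obs 10: x=5 → posterior Inverse-Gamma(11, 1317/16)

k = 3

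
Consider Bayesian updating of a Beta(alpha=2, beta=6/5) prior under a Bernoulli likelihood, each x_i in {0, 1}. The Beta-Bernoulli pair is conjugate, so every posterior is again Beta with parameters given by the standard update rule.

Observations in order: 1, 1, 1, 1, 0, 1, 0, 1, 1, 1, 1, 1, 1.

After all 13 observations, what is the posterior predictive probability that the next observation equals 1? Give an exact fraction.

65/81

obs 1: x=1 → posterior Beta(3, 6/5)
obs 2: x=1 → posterior Beta(4, 6/5)
obs 3: x=1 → posterior Beta(5, 6/5)
obs 4: x=1 → posterior Beta(6, 6/5)
obs 5: x=0 → posterior Beta(6, 11/5)
obs 6: x=1 → posterior Beta(7, 11/5)
obs 7: x=0 → posterior Beta(7, 16/5)
obs 8: x=1 → posterior Beta(8, 16/5)
obs 9: x=1 → posterior Beta(9, 16/5)
obs 10: x=1 → posterior Beta(10, 16/5)
obs 11: x=1 → posterior Beta(11, 16/5)
obs 12: x=1 → posterior Beta(12, 16/5)
obs 13: x=1 → posterior Beta(13, 16/5)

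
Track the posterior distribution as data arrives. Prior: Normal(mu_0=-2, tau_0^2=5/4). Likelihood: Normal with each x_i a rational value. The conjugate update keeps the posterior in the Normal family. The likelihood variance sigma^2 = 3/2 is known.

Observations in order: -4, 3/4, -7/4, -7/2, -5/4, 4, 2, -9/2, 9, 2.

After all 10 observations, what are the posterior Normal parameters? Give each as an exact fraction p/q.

mu_0=1/32, tau_0^2=15/112

obs 1: x=-4 → posterior Normal(-32/11, 15/22)
obs 2: x=3/4 → posterior Normal(-113/64, 15/32)
obs 3: x=-7/4 → posterior Normal(-37/21, 5/14)
obs 4: x=-7/2 → posterior Normal(-109/52, 15/52)
obs 5: x=-5/4 → posterior Normal(-243/124, 15/62)
obs 6: x=4 → posterior Normal(-163/144, 5/24)
obs 7: x=2 → posterior Normal(-3/4, 15/82)
obs 8: x=-9/2 → posterior Normal(-213/184, 15/92)
obs 9: x=9 → posterior Normal(-11/68, 5/34)
obs 10: x=2 → posterior Normal(1/32, 15/112)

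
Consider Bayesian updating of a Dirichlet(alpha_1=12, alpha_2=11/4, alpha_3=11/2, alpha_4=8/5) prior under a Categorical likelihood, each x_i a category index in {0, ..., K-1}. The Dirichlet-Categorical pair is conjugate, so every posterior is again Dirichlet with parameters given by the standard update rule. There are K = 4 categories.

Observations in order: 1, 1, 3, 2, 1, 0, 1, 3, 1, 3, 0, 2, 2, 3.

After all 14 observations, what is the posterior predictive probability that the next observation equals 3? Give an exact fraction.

obs 1: x=1 → posterior Dirichlet(12, 15/4, 11/2, 8/5)
obs 2: x=1 → posterior Dirichlet(12, 19/4, 11/2, 8/5)
obs 3: x=3 → posterior Dirichlet(12, 19/4, 11/2, 13/5)
obs 4: x=2 → posterior Dirichlet(12, 19/4, 13/2, 13/5)
obs 5: x=1 → posterior Dirichlet(12, 23/4, 13/2, 13/5)
obs 6: x=0 → posterior Dirichlet(13, 23/4, 13/2, 13/5)
obs 7: x=1 → posterior Dirichlet(13, 27/4, 13/2, 13/5)
obs 8: x=3 → posterior Dirichlet(13, 27/4, 13/2, 18/5)
obs 9: x=1 → posterior Dirichlet(13, 31/4, 13/2, 18/5)
obs 10: x=3 → posterior Dirichlet(13, 31/4, 13/2, 23/5)
obs 11: x=0 → posterior Dirichlet(14, 31/4, 13/2, 23/5)
obs 12: x=2 → posterior Dirichlet(14, 31/4, 15/2, 23/5)
obs 13: x=2 → posterior Dirichlet(14, 31/4, 17/2, 23/5)
obs 14: x=3 → posterior Dirichlet(14, 31/4, 17/2, 28/5)

112/717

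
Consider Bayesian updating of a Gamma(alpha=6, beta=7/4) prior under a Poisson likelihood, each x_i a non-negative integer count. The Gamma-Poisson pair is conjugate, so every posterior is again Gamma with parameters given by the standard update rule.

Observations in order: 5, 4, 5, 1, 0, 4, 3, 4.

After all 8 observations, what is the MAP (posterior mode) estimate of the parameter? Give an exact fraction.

124/39

obs 1: x=5 → posterior Gamma(11, 11/4)
obs 2: x=4 → posterior Gamma(15, 15/4)
obs 3: x=5 → posterior Gamma(20, 19/4)
obs 4: x=1 → posterior Gamma(21, 23/4)
obs 5: x=0 → posterior Gamma(21, 27/4)
obs 6: x=4 → posterior Gamma(25, 31/4)
obs 7: x=3 → posterior Gamma(28, 35/4)
obs 8: x=4 → posterior Gamma(32, 39/4)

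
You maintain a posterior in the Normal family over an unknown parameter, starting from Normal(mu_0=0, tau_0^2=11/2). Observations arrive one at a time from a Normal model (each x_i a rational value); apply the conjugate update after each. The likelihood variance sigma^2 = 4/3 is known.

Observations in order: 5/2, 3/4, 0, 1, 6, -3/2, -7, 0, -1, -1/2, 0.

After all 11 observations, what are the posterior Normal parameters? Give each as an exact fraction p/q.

obs 1: x=5/2 → posterior Normal(165/82, 44/41)
obs 2: x=3/4 → posterior Normal(429/296, 22/37)
obs 3: x=0 → posterior Normal(429/428, 44/107)
obs 4: x=1 → posterior Normal(561/560, 11/35)
obs 5: x=6 → posterior Normal(1353/692, 44/173)
obs 6: x=-3/2 → posterior Normal(1155/824, 22/103)
obs 7: x=-7 → posterior Normal(231/956, 44/239)
obs 8: x=0 → posterior Normal(231/1088, 11/68)
obs 9: x=-1 → posterior Normal(99/1220, 44/305)
obs 10: x=-1/2 → posterior Normal(33/1352, 22/169)
obs 11: x=0 → posterior Normal(33/1484, 44/371)

mu_0=33/1484, tau_0^2=44/371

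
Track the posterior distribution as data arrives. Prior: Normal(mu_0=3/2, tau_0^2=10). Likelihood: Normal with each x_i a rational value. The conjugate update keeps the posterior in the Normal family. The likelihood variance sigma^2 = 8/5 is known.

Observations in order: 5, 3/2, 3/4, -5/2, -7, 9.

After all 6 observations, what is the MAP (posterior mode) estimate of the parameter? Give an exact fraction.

obs 1: x=5 → posterior Normal(131/29, 40/29)
obs 2: x=3/2 → posterior Normal(337/108, 20/27)
obs 3: x=3/4 → posterior Normal(749/316, 40/79)
obs 4: x=-5/2 → posterior Normal(499/416, 5/13)
obs 5: x=-7 → posterior Normal(-67/172, 40/129)
obs 6: x=9 → posterior Normal(699/616, 20/77)

699/616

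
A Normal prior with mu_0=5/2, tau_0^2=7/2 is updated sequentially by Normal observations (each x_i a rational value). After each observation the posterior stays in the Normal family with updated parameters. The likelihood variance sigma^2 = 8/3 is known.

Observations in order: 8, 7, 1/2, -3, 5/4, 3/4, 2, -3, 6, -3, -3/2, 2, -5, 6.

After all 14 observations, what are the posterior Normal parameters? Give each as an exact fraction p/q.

mu_0=209/155, tau_0^2=28/155

obs 1: x=8 → posterior Normal(208/37, 56/37)
obs 2: x=7 → posterior Normal(355/58, 28/29)
obs 3: x=1/2 → posterior Normal(731/158, 56/79)
obs 4: x=-3 → posterior Normal(121/40, 14/25)
obs 5: x=5/4 → posterior Normal(1315/484, 56/121)
obs 6: x=3/4 → posterior Normal(689/284, 28/71)
obs 7: x=2 → posterior Normal(773/326, 56/163)
obs 8: x=-3 → posterior Normal(647/368, 7/23)
obs 9: x=6 → posterior Normal(899/410, 56/205)
obs 10: x=-3 → posterior Normal(773/452, 28/113)
obs 11: x=-3/2 → posterior Normal(355/247, 56/247)
obs 12: x=2 → posterior Normal(397/268, 14/67)
obs 13: x=-5 → posterior Normal(292/289, 56/289)
obs 14: x=6 → posterior Normal(209/155, 28/155)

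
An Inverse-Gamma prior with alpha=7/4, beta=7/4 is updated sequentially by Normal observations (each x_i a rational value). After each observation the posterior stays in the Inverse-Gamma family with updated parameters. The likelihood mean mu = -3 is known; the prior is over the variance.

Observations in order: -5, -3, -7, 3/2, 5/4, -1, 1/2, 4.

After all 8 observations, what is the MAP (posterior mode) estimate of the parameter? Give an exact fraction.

obs 1: x=-5 → posterior Inverse-Gamma(9/4, 15/4)
obs 2: x=-3 → posterior Inverse-Gamma(11/4, 15/4)
obs 3: x=-7 → posterior Inverse-Gamma(13/4, 47/4)
obs 4: x=3/2 → posterior Inverse-Gamma(15/4, 175/8)
obs 5: x=5/4 → posterior Inverse-Gamma(17/4, 989/32)
obs 6: x=-1 → posterior Inverse-Gamma(19/4, 1053/32)
obs 7: x=1/2 → posterior Inverse-Gamma(21/4, 1249/32)
obs 8: x=4 → posterior Inverse-Gamma(23/4, 2033/32)

2033/216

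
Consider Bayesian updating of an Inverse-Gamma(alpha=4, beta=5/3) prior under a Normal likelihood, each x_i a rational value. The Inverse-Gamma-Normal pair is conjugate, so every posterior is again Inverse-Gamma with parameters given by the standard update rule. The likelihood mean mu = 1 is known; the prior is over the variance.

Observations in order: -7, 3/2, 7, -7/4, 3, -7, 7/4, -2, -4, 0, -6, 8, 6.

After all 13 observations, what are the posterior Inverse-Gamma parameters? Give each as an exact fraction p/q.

alpha=21/2, beta=8105/48

obs 1: x=-7 → posterior Inverse-Gamma(9/2, 101/3)
obs 2: x=3/2 → posterior Inverse-Gamma(5, 811/24)
obs 3: x=7 → posterior Inverse-Gamma(11/2, 1243/24)
obs 4: x=-7/4 → posterior Inverse-Gamma(6, 5335/96)
obs 5: x=3 → posterior Inverse-Gamma(13/2, 5527/96)
obs 6: x=-7 → posterior Inverse-Gamma(7, 8599/96)
obs 7: x=7/4 → posterior Inverse-Gamma(15/2, 4313/48)
obs 8: x=-2 → posterior Inverse-Gamma(8, 4529/48)
obs 9: x=-4 → posterior Inverse-Gamma(17/2, 5129/48)
obs 10: x=0 → posterior Inverse-Gamma(9, 5153/48)
obs 11: x=-6 → posterior Inverse-Gamma(19/2, 6329/48)
obs 12: x=8 → posterior Inverse-Gamma(10, 7505/48)
obs 13: x=6 → posterior Inverse-Gamma(21/2, 8105/48)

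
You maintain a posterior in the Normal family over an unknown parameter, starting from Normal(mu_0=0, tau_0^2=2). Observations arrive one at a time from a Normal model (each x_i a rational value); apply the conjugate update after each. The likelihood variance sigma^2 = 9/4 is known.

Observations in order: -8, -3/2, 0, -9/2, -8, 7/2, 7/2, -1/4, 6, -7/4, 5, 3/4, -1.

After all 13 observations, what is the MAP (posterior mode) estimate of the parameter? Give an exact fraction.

obs 1: x=-8 → posterior Normal(-64/17, 18/17)
obs 2: x=-3/2 → posterior Normal(-76/25, 18/25)
obs 3: x=0 → posterior Normal(-76/33, 6/11)
obs 4: x=-9/2 → posterior Normal(-112/41, 18/41)
obs 5: x=-8 → posterior Normal(-176/49, 18/49)
obs 6: x=7/2 → posterior Normal(-148/57, 6/19)
obs 7: x=7/2 → posterior Normal(-24/13, 18/65)
obs 8: x=-1/4 → posterior Normal(-122/73, 18/73)
obs 9: x=6 → posterior Normal(-74/81, 2/9)
obs 10: x=-7/4 → posterior Normal(-88/89, 18/89)
obs 11: x=5 → posterior Normal(-48/97, 18/97)
obs 12: x=3/4 → posterior Normal(-2/5, 6/35)
obs 13: x=-1 → posterior Normal(-50/113, 18/113)

-50/113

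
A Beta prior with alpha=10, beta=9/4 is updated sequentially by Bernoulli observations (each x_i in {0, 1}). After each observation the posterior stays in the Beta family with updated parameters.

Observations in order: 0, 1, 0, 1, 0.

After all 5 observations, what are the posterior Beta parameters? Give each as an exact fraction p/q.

alpha=12, beta=21/4

obs 1: x=0 → posterior Beta(10, 13/4)
obs 2: x=1 → posterior Beta(11, 13/4)
obs 3: x=0 → posterior Beta(11, 17/4)
obs 4: x=1 → posterior Beta(12, 17/4)
obs 5: x=0 → posterior Beta(12, 21/4)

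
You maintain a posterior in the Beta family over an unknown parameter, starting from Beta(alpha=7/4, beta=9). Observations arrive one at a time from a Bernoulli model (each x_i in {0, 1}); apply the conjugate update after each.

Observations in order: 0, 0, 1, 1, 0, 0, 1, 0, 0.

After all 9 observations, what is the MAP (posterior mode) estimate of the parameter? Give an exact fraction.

obs 1: x=0 → posterior Beta(7/4, 10)
obs 2: x=0 → posterior Beta(7/4, 11)
obs 3: x=1 → posterior Beta(11/4, 11)
obs 4: x=1 → posterior Beta(15/4, 11)
obs 5: x=0 → posterior Beta(15/4, 12)
obs 6: x=0 → posterior Beta(15/4, 13)
obs 7: x=1 → posterior Beta(19/4, 13)
obs 8: x=0 → posterior Beta(19/4, 14)
obs 9: x=0 → posterior Beta(19/4, 15)

15/71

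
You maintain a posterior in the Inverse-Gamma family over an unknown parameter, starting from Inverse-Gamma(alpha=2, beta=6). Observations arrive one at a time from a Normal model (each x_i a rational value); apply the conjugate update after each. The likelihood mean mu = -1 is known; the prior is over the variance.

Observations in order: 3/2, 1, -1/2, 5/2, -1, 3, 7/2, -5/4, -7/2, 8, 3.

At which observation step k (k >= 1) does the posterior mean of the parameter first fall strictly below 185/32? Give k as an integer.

k = 2

obs 1: x=3/2 → posterior Inverse-Gamma(5/2, 73/8)
obs 2: x=1 → posterior Inverse-Gamma(3, 89/8)
obs 3: x=-1/2 → posterior Inverse-Gamma(7/2, 45/4)
obs 4: x=5/2 → posterior Inverse-Gamma(4, 139/8)
obs 5: x=-1 → posterior Inverse-Gamma(9/2, 139/8)
obs 6: x=3 → posterior Inverse-Gamma(5, 203/8)
obs 7: x=7/2 → posterior Inverse-Gamma(11/2, 71/2)
obs 8: x=-5/4 → posterior Inverse-Gamma(6, 1137/32)
obs 9: x=-7/2 → posterior Inverse-Gamma(13/2, 1237/32)
obs 10: x=8 → posterior Inverse-Gamma(7, 2533/32)
obs 11: x=3 → posterior Inverse-Gamma(15/2, 2789/32)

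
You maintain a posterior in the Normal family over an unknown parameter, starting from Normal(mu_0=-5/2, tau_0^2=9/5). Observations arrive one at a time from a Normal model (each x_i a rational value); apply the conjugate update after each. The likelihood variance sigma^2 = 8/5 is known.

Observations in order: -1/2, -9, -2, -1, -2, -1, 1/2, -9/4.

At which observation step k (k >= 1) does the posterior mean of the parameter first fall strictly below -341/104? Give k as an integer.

obs 1: x=-1/2 → posterior Normal(-49/34, 72/85)
obs 2: x=-9 → posterior Normal(-211/52, 36/65)
obs 3: x=-2 → posterior Normal(-247/70, 72/175)
obs 4: x=-1 → posterior Normal(-265/88, 18/55)
obs 5: x=-2 → posterior Normal(-301/106, 72/265)
obs 6: x=-1 → posterior Normal(-319/124, 36/155)
obs 7: x=1/2 → posterior Normal(-155/71, 72/355)
obs 8: x=-9/4 → posterior Normal(-701/320, 9/50)

k = 2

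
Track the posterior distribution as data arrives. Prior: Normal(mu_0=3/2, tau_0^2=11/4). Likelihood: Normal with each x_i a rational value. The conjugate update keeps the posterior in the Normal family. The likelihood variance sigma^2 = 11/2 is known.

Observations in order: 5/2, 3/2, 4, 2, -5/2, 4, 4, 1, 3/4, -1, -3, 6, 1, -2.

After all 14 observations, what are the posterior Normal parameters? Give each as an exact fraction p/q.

mu_0=85/64, tau_0^2=11/32

obs 1: x=5/2 → posterior Normal(11/6, 11/6)
obs 2: x=3/2 → posterior Normal(7/4, 11/8)
obs 3: x=4 → posterior Normal(11/5, 11/10)
obs 4: x=2 → posterior Normal(13/6, 11/12)
obs 5: x=-5/2 → posterior Normal(3/2, 11/14)
obs 6: x=4 → posterior Normal(29/16, 11/16)
obs 7: x=4 → posterior Normal(37/18, 11/18)
obs 8: x=1 → posterior Normal(39/20, 11/20)
obs 9: x=3/4 → posterior Normal(81/44, 1/2)
obs 10: x=-1 → posterior Normal(77/48, 11/24)
obs 11: x=-3 → posterior Normal(5/4, 11/26)
obs 12: x=6 → posterior Normal(89/56, 11/28)
obs 13: x=1 → posterior Normal(31/20, 11/30)
obs 14: x=-2 → posterior Normal(85/64, 11/32)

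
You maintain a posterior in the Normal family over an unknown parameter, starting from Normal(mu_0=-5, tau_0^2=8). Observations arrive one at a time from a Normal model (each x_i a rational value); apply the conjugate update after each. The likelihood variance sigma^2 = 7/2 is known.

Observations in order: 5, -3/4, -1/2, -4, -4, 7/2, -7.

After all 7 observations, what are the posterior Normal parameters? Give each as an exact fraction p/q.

obs 1: x=5 → posterior Normal(45/23, 56/23)
obs 2: x=-3/4 → posterior Normal(11/13, 56/39)
obs 3: x=-1/2 → posterior Normal(5/11, 56/55)
obs 4: x=-4 → posterior Normal(-39/71, 56/71)
obs 5: x=-4 → posterior Normal(-103/87, 56/87)
obs 6: x=7/2 → posterior Normal(-47/103, 56/103)
obs 7: x=-7 → posterior Normal(-159/119, 8/17)

mu_0=-159/119, tau_0^2=8/17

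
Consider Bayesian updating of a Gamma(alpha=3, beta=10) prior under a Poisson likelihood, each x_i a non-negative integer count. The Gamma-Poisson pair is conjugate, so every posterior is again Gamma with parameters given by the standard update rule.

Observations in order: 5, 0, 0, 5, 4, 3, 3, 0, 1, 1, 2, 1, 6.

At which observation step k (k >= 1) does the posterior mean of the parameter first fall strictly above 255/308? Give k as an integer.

k = 4

obs 1: x=5 → posterior Gamma(8, 11)
obs 2: x=0 → posterior Gamma(8, 12)
obs 3: x=0 → posterior Gamma(8, 13)
obs 4: x=5 → posterior Gamma(13, 14)
obs 5: x=4 → posterior Gamma(17, 15)
obs 6: x=3 → posterior Gamma(20, 16)
obs 7: x=3 → posterior Gamma(23, 17)
obs 8: x=0 → posterior Gamma(23, 18)
obs 9: x=1 → posterior Gamma(24, 19)
obs 10: x=1 → posterior Gamma(25, 20)
obs 11: x=2 → posterior Gamma(27, 21)
obs 12: x=1 → posterior Gamma(28, 22)
obs 13: x=6 → posterior Gamma(34, 23)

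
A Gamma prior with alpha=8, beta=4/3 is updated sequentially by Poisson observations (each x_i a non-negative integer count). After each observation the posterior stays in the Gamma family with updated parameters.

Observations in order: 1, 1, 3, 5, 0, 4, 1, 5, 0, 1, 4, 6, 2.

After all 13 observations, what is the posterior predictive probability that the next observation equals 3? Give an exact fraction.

obs 1: x=1 → posterior Gamma(9, 7/3)
obs 2: x=1 → posterior Gamma(10, 10/3)
obs 3: x=3 → posterior Gamma(13, 13/3)
obs 4: x=5 → posterior Gamma(18, 16/3)
obs 5: x=0 → posterior Gamma(18, 19/3)
obs 6: x=4 → posterior Gamma(22, 22/3)
obs 7: x=1 → posterior Gamma(23, 25/3)
obs 8: x=5 → posterior Gamma(28, 28/3)
obs 9: x=0 → posterior Gamma(28, 31/3)
obs 10: x=1 → posterior Gamma(29, 34/3)
obs 11: x=4 → posterior Gamma(33, 37/3)
obs 12: x=6 → posterior Gamma(39, 40/3)
obs 13: x=2 → posterior Gamma(41, 43/3)

3125509298165524256086846539697777609179748293367551175451153907558515901/14499218478636235458724212498884876134115392554385091342194073607923040256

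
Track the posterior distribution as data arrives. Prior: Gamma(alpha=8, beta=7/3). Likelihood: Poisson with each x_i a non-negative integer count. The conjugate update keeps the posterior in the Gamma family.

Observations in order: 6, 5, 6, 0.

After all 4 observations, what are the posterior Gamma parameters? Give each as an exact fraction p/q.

obs 1: x=6 → posterior Gamma(14, 10/3)
obs 2: x=5 → posterior Gamma(19, 13/3)
obs 3: x=6 → posterior Gamma(25, 16/3)
obs 4: x=0 → posterior Gamma(25, 19/3)

alpha=25, beta=19/3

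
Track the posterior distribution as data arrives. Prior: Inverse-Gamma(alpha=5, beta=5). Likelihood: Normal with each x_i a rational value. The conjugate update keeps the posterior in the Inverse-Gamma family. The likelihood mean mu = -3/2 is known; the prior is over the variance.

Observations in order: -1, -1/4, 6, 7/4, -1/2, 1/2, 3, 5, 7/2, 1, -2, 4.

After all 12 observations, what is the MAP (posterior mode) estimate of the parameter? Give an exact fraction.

obs 1: x=-1 → posterior Inverse-Gamma(11/2, 41/8)
obs 2: x=-1/4 → posterior Inverse-Gamma(6, 189/32)
obs 3: x=6 → posterior Inverse-Gamma(13/2, 1089/32)
obs 4: x=7/4 → posterior Inverse-Gamma(7, 629/16)
obs 5: x=-1/2 → posterior Inverse-Gamma(15/2, 637/16)
obs 6: x=1/2 → posterior Inverse-Gamma(8, 669/16)
obs 7: x=3 → posterior Inverse-Gamma(17/2, 831/16)
obs 8: x=5 → posterior Inverse-Gamma(9, 1169/16)
obs 9: x=7/2 → posterior Inverse-Gamma(19/2, 1369/16)
obs 10: x=1 → posterior Inverse-Gamma(10, 1419/16)
obs 11: x=-2 → posterior Inverse-Gamma(21/2, 1421/16)
obs 12: x=4 → posterior Inverse-Gamma(11, 1663/16)

1663/192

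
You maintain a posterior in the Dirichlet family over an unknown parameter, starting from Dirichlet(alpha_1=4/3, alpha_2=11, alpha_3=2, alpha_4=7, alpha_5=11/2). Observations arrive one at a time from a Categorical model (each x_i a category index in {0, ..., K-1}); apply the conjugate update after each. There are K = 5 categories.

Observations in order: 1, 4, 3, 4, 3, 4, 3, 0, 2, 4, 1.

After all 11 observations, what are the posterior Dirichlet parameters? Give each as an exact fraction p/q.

alpha_1=7/3, alpha_2=13, alpha_3=3, alpha_4=10, alpha_5=19/2

obs 1: x=1 → posterior Dirichlet(4/3, 12, 2, 7, 11/2)
obs 2: x=4 → posterior Dirichlet(4/3, 12, 2, 7, 13/2)
obs 3: x=3 → posterior Dirichlet(4/3, 12, 2, 8, 13/2)
obs 4: x=4 → posterior Dirichlet(4/3, 12, 2, 8, 15/2)
obs 5: x=3 → posterior Dirichlet(4/3, 12, 2, 9, 15/2)
obs 6: x=4 → posterior Dirichlet(4/3, 12, 2, 9, 17/2)
obs 7: x=3 → posterior Dirichlet(4/3, 12, 2, 10, 17/2)
obs 8: x=0 → posterior Dirichlet(7/3, 12, 2, 10, 17/2)
obs 9: x=2 → posterior Dirichlet(7/3, 12, 3, 10, 17/2)
obs 10: x=4 → posterior Dirichlet(7/3, 12, 3, 10, 19/2)
obs 11: x=1 → posterior Dirichlet(7/3, 13, 3, 10, 19/2)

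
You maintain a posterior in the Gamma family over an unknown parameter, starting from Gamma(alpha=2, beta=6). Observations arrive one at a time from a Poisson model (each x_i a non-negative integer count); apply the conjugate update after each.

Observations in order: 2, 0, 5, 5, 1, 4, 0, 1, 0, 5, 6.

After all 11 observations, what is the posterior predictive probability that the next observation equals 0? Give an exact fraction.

139288917338851014461418017489467720433/819308872942260126404286866009182175232

obs 1: x=2 → posterior Gamma(4, 7)
obs 2: x=0 → posterior Gamma(4, 8)
obs 3: x=5 → posterior Gamma(9, 9)
obs 4: x=5 → posterior Gamma(14, 10)
obs 5: x=1 → posterior Gamma(15, 11)
obs 6: x=4 → posterior Gamma(19, 12)
obs 7: x=0 → posterior Gamma(19, 13)
obs 8: x=1 → posterior Gamma(20, 14)
obs 9: x=0 → posterior Gamma(20, 15)
obs 10: x=5 → posterior Gamma(25, 16)
obs 11: x=6 → posterior Gamma(31, 17)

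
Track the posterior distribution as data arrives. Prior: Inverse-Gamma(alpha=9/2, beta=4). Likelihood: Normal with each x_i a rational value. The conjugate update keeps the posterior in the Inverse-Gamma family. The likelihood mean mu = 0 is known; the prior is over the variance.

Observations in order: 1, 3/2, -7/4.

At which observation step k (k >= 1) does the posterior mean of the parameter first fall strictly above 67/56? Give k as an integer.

k = 2

obs 1: x=1 → posterior Inverse-Gamma(5, 9/2)
obs 2: x=3/2 → posterior Inverse-Gamma(11/2, 45/8)
obs 3: x=-7/4 → posterior Inverse-Gamma(6, 229/32)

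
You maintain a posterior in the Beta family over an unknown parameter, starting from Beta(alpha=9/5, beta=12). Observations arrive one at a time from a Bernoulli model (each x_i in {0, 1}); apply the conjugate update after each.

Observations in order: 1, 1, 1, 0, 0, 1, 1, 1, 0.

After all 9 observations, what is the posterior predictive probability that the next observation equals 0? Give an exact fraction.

obs 1: x=1 → posterior Beta(14/5, 12)
obs 2: x=1 → posterior Beta(19/5, 12)
obs 3: x=1 → posterior Beta(24/5, 12)
obs 4: x=0 → posterior Beta(24/5, 13)
obs 5: x=0 → posterior Beta(24/5, 14)
obs 6: x=1 → posterior Beta(29/5, 14)
obs 7: x=1 → posterior Beta(34/5, 14)
obs 8: x=1 → posterior Beta(39/5, 14)
obs 9: x=0 → posterior Beta(39/5, 15)

25/38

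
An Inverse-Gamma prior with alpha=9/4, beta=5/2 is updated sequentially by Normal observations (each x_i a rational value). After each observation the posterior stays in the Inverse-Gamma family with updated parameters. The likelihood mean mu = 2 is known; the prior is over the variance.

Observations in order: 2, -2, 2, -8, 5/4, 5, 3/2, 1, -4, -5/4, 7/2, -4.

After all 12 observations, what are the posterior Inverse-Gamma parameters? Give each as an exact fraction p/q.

alpha=33/4, beta=1733/16

obs 1: x=2 → posterior Inverse-Gamma(11/4, 5/2)
obs 2: x=-2 → posterior Inverse-Gamma(13/4, 21/2)
obs 3: x=2 → posterior Inverse-Gamma(15/4, 21/2)
obs 4: x=-8 → posterior Inverse-Gamma(17/4, 121/2)
obs 5: x=5/4 → posterior Inverse-Gamma(19/4, 1945/32)
obs 6: x=5 → posterior Inverse-Gamma(21/4, 2089/32)
obs 7: x=3/2 → posterior Inverse-Gamma(23/4, 2093/32)
obs 8: x=1 → posterior Inverse-Gamma(25/4, 2109/32)
obs 9: x=-4 → posterior Inverse-Gamma(27/4, 2685/32)
obs 10: x=-5/4 → posterior Inverse-Gamma(29/4, 1427/16)
obs 11: x=7/2 → posterior Inverse-Gamma(31/4, 1445/16)
obs 12: x=-4 → posterior Inverse-Gamma(33/4, 1733/16)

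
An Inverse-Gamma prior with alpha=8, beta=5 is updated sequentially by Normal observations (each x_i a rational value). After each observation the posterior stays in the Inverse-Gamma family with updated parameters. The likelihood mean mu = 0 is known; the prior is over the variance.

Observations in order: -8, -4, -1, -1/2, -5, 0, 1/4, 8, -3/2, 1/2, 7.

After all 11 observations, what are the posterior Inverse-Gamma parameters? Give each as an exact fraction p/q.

alpha=27/2, beta=3709/32

obs 1: x=-8 → posterior Inverse-Gamma(17/2, 37)
obs 2: x=-4 → posterior Inverse-Gamma(9, 45)
obs 3: x=-1 → posterior Inverse-Gamma(19/2, 91/2)
obs 4: x=-1/2 → posterior Inverse-Gamma(10, 365/8)
obs 5: x=-5 → posterior Inverse-Gamma(21/2, 465/8)
obs 6: x=0 → posterior Inverse-Gamma(11, 465/8)
obs 7: x=1/4 → posterior Inverse-Gamma(23/2, 1861/32)
obs 8: x=8 → posterior Inverse-Gamma(12, 2885/32)
obs 9: x=-3/2 → posterior Inverse-Gamma(25/2, 2921/32)
obs 10: x=1/2 → posterior Inverse-Gamma(13, 2925/32)
obs 11: x=7 → posterior Inverse-Gamma(27/2, 3709/32)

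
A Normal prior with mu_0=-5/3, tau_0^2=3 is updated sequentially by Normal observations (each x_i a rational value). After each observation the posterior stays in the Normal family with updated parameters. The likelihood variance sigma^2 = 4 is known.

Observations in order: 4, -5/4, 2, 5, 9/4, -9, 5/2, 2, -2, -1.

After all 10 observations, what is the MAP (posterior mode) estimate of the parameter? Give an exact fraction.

41/204

obs 1: x=4 → posterior Normal(16/21, 12/7)
obs 2: x=-5/4 → posterior Normal(19/120, 6/5)
obs 3: x=2 → posterior Normal(7/12, 12/13)
obs 4: x=5 → posterior Normal(271/192, 3/4)
obs 5: x=9/4 → posterior Normal(88/57, 12/19)
obs 6: x=-9 → posterior Normal(7/66, 6/11)
obs 7: x=5/2 → posterior Normal(59/150, 12/25)
obs 8: x=2 → posterior Normal(95/168, 3/7)
obs 9: x=-2 → posterior Normal(59/186, 12/31)
obs 10: x=-1 → posterior Normal(41/204, 6/17)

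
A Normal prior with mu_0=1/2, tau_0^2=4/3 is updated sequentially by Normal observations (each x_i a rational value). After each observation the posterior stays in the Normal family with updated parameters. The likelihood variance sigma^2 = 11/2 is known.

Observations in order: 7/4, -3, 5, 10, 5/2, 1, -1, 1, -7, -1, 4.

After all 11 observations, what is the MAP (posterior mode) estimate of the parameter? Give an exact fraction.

obs 1: x=7/4 → posterior Normal(61/82, 44/41)
obs 2: x=-3 → posterior Normal(13/98, 44/49)
obs 3: x=5 → posterior Normal(31/38, 44/57)
obs 4: x=10 → posterior Normal(253/130, 44/65)
obs 5: x=5/2 → posterior Normal(293/146, 44/73)
obs 6: x=1 → posterior Normal(103/54, 44/81)
obs 7: x=-1 → posterior Normal(293/178, 44/89)
obs 8: x=1 → posterior Normal(309/194, 44/97)
obs 9: x=-7 → posterior Normal(197/210, 44/105)
obs 10: x=-1 → posterior Normal(181/226, 44/113)
obs 11: x=4 → posterior Normal(245/242, 4/11)

245/242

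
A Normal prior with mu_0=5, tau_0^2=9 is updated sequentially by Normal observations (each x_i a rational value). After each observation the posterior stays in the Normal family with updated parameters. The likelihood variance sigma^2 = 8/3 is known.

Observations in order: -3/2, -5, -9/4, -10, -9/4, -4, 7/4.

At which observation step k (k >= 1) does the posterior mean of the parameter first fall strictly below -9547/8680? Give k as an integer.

k = 2

obs 1: x=-3/2 → posterior Normal(-1/70, 72/35)
obs 2: x=-5 → posterior Normal(-271/124, 36/31)
obs 3: x=-9/4 → posterior Normal(-785/356, 72/89)
obs 4: x=-10 → posterior Normal(-1865/464, 18/29)
obs 5: x=-9/4 → posterior Normal(-527/143, 72/143)
obs 6: x=-4 → posterior Normal(-127/34, 36/85)
obs 7: x=7/4 → posterior Normal(-2351/788, 72/197)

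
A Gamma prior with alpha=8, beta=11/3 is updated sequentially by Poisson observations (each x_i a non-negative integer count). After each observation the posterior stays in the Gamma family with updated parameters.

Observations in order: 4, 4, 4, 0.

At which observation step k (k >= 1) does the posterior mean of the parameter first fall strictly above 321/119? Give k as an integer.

obs 1: x=4 → posterior Gamma(12, 14/3)
obs 2: x=4 → posterior Gamma(16, 17/3)
obs 3: x=4 → posterior Gamma(20, 20/3)
obs 4: x=0 → posterior Gamma(20, 23/3)

k = 2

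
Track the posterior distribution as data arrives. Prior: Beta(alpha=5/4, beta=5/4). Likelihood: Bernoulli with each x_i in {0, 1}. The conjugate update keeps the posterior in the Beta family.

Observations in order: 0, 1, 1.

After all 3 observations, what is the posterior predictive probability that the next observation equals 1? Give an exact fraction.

obs 1: x=0 → posterior Beta(5/4, 9/4)
obs 2: x=1 → posterior Beta(9/4, 9/4)
obs 3: x=1 → posterior Beta(13/4, 9/4)

13/22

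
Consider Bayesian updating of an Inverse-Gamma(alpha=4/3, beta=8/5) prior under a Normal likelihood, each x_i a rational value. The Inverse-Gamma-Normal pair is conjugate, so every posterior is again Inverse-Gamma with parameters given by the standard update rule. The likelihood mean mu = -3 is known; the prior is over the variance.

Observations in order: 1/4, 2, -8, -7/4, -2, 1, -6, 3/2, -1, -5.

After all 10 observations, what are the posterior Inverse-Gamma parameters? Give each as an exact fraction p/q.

obs 1: x=1/4 → posterior Inverse-Gamma(11/6, 1101/160)
obs 2: x=2 → posterior Inverse-Gamma(7/3, 3101/160)
obs 3: x=-8 → posterior Inverse-Gamma(17/6, 5101/160)
obs 4: x=-7/4 → posterior Inverse-Gamma(10/3, 2613/80)
obs 5: x=-2 → posterior Inverse-Gamma(23/6, 2653/80)
obs 6: x=1 → posterior Inverse-Gamma(13/3, 3293/80)
obs 7: x=-6 → posterior Inverse-Gamma(29/6, 3653/80)
obs 8: x=3/2 → posterior Inverse-Gamma(16/3, 4463/80)
obs 9: x=-1 → posterior Inverse-Gamma(35/6, 4623/80)
obs 10: x=-5 → posterior Inverse-Gamma(19/3, 4783/80)

alpha=19/3, beta=4783/80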